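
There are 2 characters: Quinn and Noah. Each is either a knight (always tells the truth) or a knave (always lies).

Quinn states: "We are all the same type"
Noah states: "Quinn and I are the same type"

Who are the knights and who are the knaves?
Quinn is a knight.
Noah is a knight.

Verification:
- Quinn (knight) says "We are all the same type" - this is TRUE because Quinn and Noah are knights.
- Noah (knight) says "Quinn and I are the same type" - this is TRUE because Noah is a knight and Quinn is a knight.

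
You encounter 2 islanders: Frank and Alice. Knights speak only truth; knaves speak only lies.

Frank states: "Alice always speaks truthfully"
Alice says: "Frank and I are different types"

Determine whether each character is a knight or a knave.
Frank is a knave.
Alice is a knave.

Verification:
- Frank (knave) says "Alice always speaks truthfully" - this is FALSE (a lie) because Alice is a knave.
- Alice (knave) says "Frank and I are different types" - this is FALSE (a lie) because Alice is a knave and Frank is a knave.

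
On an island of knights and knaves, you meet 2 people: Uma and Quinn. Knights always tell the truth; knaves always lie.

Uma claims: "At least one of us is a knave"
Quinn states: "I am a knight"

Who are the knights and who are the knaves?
Uma is a knight.
Quinn is a knave.

Verification:
- Uma (knight) says "At least one of us is a knave" - this is TRUE because Quinn is a knave.
- Quinn (knave) says "I am a knight" - this is FALSE (a lie) because Quinn is a knave.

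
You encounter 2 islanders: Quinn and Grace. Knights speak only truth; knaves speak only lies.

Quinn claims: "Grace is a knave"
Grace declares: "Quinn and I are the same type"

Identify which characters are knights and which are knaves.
Quinn is a knight.
Grace is a knave.

Verification:
- Quinn (knight) says "Grace is a knave" - this is TRUE because Grace is a knave.
- Grace (knave) says "Quinn and I are the same type" - this is FALSE (a lie) because Grace is a knave and Quinn is a knight.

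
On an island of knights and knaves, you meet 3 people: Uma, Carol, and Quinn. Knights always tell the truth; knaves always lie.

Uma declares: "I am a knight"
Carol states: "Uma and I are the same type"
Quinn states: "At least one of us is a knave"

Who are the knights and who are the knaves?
Uma is a knight.
Carol is a knave.
Quinn is a knight.

Verification:
- Uma (knight) says "I am a knight" - this is TRUE because Uma is a knight.
- Carol (knave) says "Uma and I are the same type" - this is FALSE (a lie) because Carol is a knave and Uma is a knight.
- Quinn (knight) says "At least one of us is a knave" - this is TRUE because Carol is a knave.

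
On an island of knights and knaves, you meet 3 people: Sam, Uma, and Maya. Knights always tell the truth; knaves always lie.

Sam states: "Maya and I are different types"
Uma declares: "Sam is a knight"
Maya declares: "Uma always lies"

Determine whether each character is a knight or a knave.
Sam is a knight.
Uma is a knight.
Maya is a knave.

Verification:
- Sam (knight) says "Maya and I are different types" - this is TRUE because Sam is a knight and Maya is a knave.
- Uma (knight) says "Sam is a knight" - this is TRUE because Sam is a knight.
- Maya (knave) says "Uma always lies" - this is FALSE (a lie) because Uma is a knight.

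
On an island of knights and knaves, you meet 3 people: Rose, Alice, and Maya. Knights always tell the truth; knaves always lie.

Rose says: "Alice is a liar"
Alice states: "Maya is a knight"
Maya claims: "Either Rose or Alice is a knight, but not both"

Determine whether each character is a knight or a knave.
Rose is a knave.
Alice is a knight.
Maya is a knight.

Verification:
- Rose (knave) says "Alice is a liar" - this is FALSE (a lie) because Alice is a knight.
- Alice (knight) says "Maya is a knight" - this is TRUE because Maya is a knight.
- Maya (knight) says "Either Rose or Alice is a knight, but not both" - this is TRUE because Rose is a knave and Alice is a knight.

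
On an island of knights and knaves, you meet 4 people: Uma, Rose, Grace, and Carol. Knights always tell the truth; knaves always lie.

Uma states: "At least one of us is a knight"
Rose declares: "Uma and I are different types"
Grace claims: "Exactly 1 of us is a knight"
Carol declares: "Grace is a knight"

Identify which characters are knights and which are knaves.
Uma is a knave.
Rose is a knave.
Grace is a knave.
Carol is a knave.

Verification:
- Uma (knave) says "At least one of us is a knight" - this is FALSE (a lie) because no one is a knight.
- Rose (knave) says "Uma and I are different types" - this is FALSE (a lie) because Rose is a knave and Uma is a knave.
- Grace (knave) says "Exactly 1 of us is a knight" - this is FALSE (a lie) because there are 0 knights.
- Carol (knave) says "Grace is a knight" - this is FALSE (a lie) because Grace is a knave.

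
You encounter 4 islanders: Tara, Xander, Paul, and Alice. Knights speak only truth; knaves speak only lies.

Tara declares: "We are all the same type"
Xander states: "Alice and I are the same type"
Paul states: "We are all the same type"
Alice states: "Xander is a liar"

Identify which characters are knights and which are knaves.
Tara is a knave.
Xander is a knave.
Paul is a knave.
Alice is a knight.

Verification:
- Tara (knave) says "We are all the same type" - this is FALSE (a lie) because Alice is a knight and Tara, Xander, and Paul are knaves.
- Xander (knave) says "Alice and I are the same type" - this is FALSE (a lie) because Xander is a knave and Alice is a knight.
- Paul (knave) says "We are all the same type" - this is FALSE (a lie) because Alice is a knight and Tara, Xander, and Paul are knaves.
- Alice (knight) says "Xander is a liar" - this is TRUE because Xander is a knave.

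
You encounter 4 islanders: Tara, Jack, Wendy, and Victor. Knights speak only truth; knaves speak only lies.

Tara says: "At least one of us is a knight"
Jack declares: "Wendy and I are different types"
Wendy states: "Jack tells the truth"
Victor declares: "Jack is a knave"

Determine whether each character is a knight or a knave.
Tara is a knight.
Jack is a knave.
Wendy is a knave.
Victor is a knight.

Verification:
- Tara (knight) says "At least one of us is a knight" - this is TRUE because Tara and Victor are knights.
- Jack (knave) says "Wendy and I are different types" - this is FALSE (a lie) because Jack is a knave and Wendy is a knave.
- Wendy (knave) says "Jack tells the truth" - this is FALSE (a lie) because Jack is a knave.
- Victor (knight) says "Jack is a knave" - this is TRUE because Jack is a knave.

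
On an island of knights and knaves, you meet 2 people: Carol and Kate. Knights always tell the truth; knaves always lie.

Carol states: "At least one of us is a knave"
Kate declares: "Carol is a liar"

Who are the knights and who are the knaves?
Carol is a knight.
Kate is a knave.

Verification:
- Carol (knight) says "At least one of us is a knave" - this is TRUE because Kate is a knave.
- Kate (knave) says "Carol is a liar" - this is FALSE (a lie) because Carol is a knight.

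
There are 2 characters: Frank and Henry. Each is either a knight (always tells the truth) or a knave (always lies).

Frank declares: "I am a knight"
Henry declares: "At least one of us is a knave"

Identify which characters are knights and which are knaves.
Frank is a knave.
Henry is a knight.

Verification:
- Frank (knave) says "I am a knight" - this is FALSE (a lie) because Frank is a knave.
- Henry (knight) says "At least one of us is a knave" - this is TRUE because Frank is a knave.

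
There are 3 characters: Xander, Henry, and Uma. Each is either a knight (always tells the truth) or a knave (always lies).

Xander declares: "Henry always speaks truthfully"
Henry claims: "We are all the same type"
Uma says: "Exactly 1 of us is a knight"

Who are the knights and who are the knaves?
Xander is a knave.
Henry is a knave.
Uma is a knight.

Verification:
- Xander (knave) says "Henry always speaks truthfully" - this is FALSE (a lie) because Henry is a knave.
- Henry (knave) says "We are all the same type" - this is FALSE (a lie) because Uma is a knight and Xander and Henry are knaves.
- Uma (knight) says "Exactly 1 of us is a knight" - this is TRUE because there are 1 knights.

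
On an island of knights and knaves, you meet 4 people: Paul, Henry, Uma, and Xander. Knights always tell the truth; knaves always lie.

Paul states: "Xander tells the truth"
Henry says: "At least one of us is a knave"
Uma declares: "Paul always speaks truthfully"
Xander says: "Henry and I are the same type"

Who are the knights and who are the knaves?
Paul is a knave.
Henry is a knight.
Uma is a knave.
Xander is a knave.

Verification:
- Paul (knave) says "Xander tells the truth" - this is FALSE (a lie) because Xander is a knave.
- Henry (knight) says "At least one of us is a knave" - this is TRUE because Paul, Uma, and Xander are knaves.
- Uma (knave) says "Paul always speaks truthfully" - this is FALSE (a lie) because Paul is a knave.
- Xander (knave) says "Henry and I are the same type" - this is FALSE (a lie) because Xander is a knave and Henry is a knight.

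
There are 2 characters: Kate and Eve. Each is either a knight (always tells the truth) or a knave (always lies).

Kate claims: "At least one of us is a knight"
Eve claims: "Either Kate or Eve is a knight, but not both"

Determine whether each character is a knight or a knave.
Kate is a knave.
Eve is a knave.

Verification:
- Kate (knave) says "At least one of us is a knight" - this is FALSE (a lie) because no one is a knight.
- Eve (knave) says "Either Kate or Eve is a knight, but not both" - this is FALSE (a lie) because Kate is a knave and Eve is a knave.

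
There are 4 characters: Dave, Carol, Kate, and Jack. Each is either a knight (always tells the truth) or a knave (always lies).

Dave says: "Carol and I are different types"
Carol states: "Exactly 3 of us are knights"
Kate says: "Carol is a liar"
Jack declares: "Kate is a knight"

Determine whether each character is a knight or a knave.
Dave is a knave.
Carol is a knave.
Kate is a knight.
Jack is a knight.

Verification:
- Dave (knave) says "Carol and I are different types" - this is FALSE (a lie) because Dave is a knave and Carol is a knave.
- Carol (knave) says "Exactly 3 of us are knights" - this is FALSE (a lie) because there are 2 knights.
- Kate (knight) says "Carol is a liar" - this is TRUE because Carol is a knave.
- Jack (knight) says "Kate is a knight" - this is TRUE because Kate is a knight.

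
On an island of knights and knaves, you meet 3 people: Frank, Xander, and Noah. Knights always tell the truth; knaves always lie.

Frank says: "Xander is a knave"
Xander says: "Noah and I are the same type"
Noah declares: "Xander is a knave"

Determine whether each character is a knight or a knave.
Frank is a knight.
Xander is a knave.
Noah is a knight.

Verification:
- Frank (knight) says "Xander is a knave" - this is TRUE because Xander is a knave.
- Xander (knave) says "Noah and I are the same type" - this is FALSE (a lie) because Xander is a knave and Noah is a knight.
- Noah (knight) says "Xander is a knave" - this is TRUE because Xander is a knave.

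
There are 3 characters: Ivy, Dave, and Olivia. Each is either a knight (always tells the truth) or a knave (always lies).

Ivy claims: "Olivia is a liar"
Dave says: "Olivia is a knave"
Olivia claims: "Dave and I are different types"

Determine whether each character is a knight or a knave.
Ivy is a knave.
Dave is a knave.
Olivia is a knight.

Verification:
- Ivy (knave) says "Olivia is a liar" - this is FALSE (a lie) because Olivia is a knight.
- Dave (knave) says "Olivia is a knave" - this is FALSE (a lie) because Olivia is a knight.
- Olivia (knight) says "Dave and I are different types" - this is TRUE because Olivia is a knight and Dave is a knave.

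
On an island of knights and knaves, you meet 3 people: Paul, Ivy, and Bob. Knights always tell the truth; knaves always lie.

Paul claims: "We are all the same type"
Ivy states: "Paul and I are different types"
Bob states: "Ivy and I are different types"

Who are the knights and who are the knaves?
Paul is a knave.
Ivy is a knave.
Bob is a knight.

Verification:
- Paul (knave) says "We are all the same type" - this is FALSE (a lie) because Bob is a knight and Paul and Ivy are knaves.
- Ivy (knave) says "Paul and I are different types" - this is FALSE (a lie) because Ivy is a knave and Paul is a knave.
- Bob (knight) says "Ivy and I are different types" - this is TRUE because Bob is a knight and Ivy is a knave.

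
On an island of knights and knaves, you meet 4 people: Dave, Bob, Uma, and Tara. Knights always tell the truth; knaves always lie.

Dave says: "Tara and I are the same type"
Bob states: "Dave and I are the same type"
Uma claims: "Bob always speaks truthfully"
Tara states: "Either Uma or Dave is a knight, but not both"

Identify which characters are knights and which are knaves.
Dave is a knight.
Bob is a knave.
Uma is a knave.
Tara is a knight.

Verification:
- Dave (knight) says "Tara and I are the same type" - this is TRUE because Dave is a knight and Tara is a knight.
- Bob (knave) says "Dave and I are the same type" - this is FALSE (a lie) because Bob is a knave and Dave is a knight.
- Uma (knave) says "Bob always speaks truthfully" - this is FALSE (a lie) because Bob is a knave.
- Tara (knight) says "Either Uma or Dave is a knight, but not both" - this is TRUE because Uma is a knave and Dave is a knight.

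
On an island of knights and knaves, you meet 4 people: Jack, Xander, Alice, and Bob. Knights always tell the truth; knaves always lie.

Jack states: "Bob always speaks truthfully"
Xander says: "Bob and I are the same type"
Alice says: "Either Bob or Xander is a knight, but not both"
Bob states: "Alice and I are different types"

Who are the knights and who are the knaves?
Jack is a knight.
Xander is a knight.
Alice is a knave.
Bob is a knight.

Verification:
- Jack (knight) says "Bob always speaks truthfully" - this is TRUE because Bob is a knight.
- Xander (knight) says "Bob and I are the same type" - this is TRUE because Xander is a knight and Bob is a knight.
- Alice (knave) says "Either Bob or Xander is a knight, but not both" - this is FALSE (a lie) because Bob is a knight and Xander is a knight.
- Bob (knight) says "Alice and I are different types" - this is TRUE because Bob is a knight and Alice is a knave.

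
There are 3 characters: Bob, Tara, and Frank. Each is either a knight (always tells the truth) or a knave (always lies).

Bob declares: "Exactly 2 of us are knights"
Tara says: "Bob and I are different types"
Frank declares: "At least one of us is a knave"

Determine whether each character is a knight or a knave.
Bob is a knave.
Tara is a knave.
Frank is a knight.

Verification:
- Bob (knave) says "Exactly 2 of us are knights" - this is FALSE (a lie) because there are 1 knights.
- Tara (knave) says "Bob and I are different types" - this is FALSE (a lie) because Tara is a knave and Bob is a knave.
- Frank (knight) says "At least one of us is a knave" - this is TRUE because Bob and Tara are knaves.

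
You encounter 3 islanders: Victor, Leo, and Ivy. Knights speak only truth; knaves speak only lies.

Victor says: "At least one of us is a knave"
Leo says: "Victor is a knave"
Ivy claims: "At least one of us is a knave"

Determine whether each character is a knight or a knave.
Victor is a knight.
Leo is a knave.
Ivy is a knight.

Verification:
- Victor (knight) says "At least one of us is a knave" - this is TRUE because Leo is a knave.
- Leo (knave) says "Victor is a knave" - this is FALSE (a lie) because Victor is a knight.
- Ivy (knight) says "At least one of us is a knave" - this is TRUE because Leo is a knave.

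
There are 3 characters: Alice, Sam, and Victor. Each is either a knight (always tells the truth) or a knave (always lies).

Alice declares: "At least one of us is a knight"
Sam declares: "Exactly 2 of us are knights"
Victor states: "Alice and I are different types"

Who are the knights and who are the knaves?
Alice is a knave.
Sam is a knave.
Victor is a knave.

Verification:
- Alice (knave) says "At least one of us is a knight" - this is FALSE (a lie) because no one is a knight.
- Sam (knave) says "Exactly 2 of us are knights" - this is FALSE (a lie) because there are 0 knights.
- Victor (knave) says "Alice and I are different types" - this is FALSE (a lie) because Victor is a knave and Alice is a knave.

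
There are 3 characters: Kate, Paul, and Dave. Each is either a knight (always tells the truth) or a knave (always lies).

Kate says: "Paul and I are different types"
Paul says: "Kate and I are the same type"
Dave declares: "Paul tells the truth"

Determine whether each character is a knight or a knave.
Kate is a knight.
Paul is a knave.
Dave is a knave.

Verification:
- Kate (knight) says "Paul and I are different types" - this is TRUE because Kate is a knight and Paul is a knave.
- Paul (knave) says "Kate and I are the same type" - this is FALSE (a lie) because Paul is a knave and Kate is a knight.
- Dave (knave) says "Paul tells the truth" - this is FALSE (a lie) because Paul is a knave.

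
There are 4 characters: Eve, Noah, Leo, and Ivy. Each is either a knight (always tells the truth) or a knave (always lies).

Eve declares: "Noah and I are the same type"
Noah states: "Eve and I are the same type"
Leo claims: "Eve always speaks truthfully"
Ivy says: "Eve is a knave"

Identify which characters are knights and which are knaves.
Eve is a knight.
Noah is a knight.
Leo is a knight.
Ivy is a knave.

Verification:
- Eve (knight) says "Noah and I are the same type" - this is TRUE because Eve is a knight and Noah is a knight.
- Noah (knight) says "Eve and I are the same type" - this is TRUE because Noah is a knight and Eve is a knight.
- Leo (knight) says "Eve always speaks truthfully" - this is TRUE because Eve is a knight.
- Ivy (knave) says "Eve is a knave" - this is FALSE (a lie) because Eve is a knight.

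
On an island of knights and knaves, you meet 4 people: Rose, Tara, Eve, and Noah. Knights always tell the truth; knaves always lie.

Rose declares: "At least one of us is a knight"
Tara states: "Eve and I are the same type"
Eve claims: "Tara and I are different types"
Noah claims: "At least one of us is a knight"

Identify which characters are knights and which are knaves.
Rose is a knight.
Tara is a knave.
Eve is a knight.
Noah is a knight.

Verification:
- Rose (knight) says "At least one of us is a knight" - this is TRUE because Rose, Eve, and Noah are knights.
- Tara (knave) says "Eve and I are the same type" - this is FALSE (a lie) because Tara is a knave and Eve is a knight.
- Eve (knight) says "Tara and I are different types" - this is TRUE because Eve is a knight and Tara is a knave.
- Noah (knight) says "At least one of us is a knight" - this is TRUE because Rose, Eve, and Noah are knights.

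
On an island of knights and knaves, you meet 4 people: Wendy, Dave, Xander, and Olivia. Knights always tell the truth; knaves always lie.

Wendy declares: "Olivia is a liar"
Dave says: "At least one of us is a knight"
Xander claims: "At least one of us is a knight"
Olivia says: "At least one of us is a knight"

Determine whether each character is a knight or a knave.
Wendy is a knave.
Dave is a knight.
Xander is a knight.
Olivia is a knight.

Verification:
- Wendy (knave) says "Olivia is a liar" - this is FALSE (a lie) because Olivia is a knight.
- Dave (knight) says "At least one of us is a knight" - this is TRUE because Dave, Xander, and Olivia are knights.
- Xander (knight) says "At least one of us is a knight" - this is TRUE because Dave, Xander, and Olivia are knights.
- Olivia (knight) says "At least one of us is a knight" - this is TRUE because Dave, Xander, and Olivia are knights.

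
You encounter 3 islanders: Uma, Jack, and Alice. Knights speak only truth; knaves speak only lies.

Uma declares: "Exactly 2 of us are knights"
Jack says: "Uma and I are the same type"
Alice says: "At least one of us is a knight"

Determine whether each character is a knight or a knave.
Uma is a knight.
Jack is a knave.
Alice is a knight.

Verification:
- Uma (knight) says "Exactly 2 of us are knights" - this is TRUE because there are 2 knights.
- Jack (knave) says "Uma and I are the same type" - this is FALSE (a lie) because Jack is a knave and Uma is a knight.
- Alice (knight) says "At least one of us is a knight" - this is TRUE because Uma and Alice are knights.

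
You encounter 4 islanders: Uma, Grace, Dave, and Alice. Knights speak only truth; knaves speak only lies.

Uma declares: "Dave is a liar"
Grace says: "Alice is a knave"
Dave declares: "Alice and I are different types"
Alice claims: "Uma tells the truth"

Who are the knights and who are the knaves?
Uma is a knave.
Grace is a knight.
Dave is a knight.
Alice is a knave.

Verification:
- Uma (knave) says "Dave is a liar" - this is FALSE (a lie) because Dave is a knight.
- Grace (knight) says "Alice is a knave" - this is TRUE because Alice is a knave.
- Dave (knight) says "Alice and I are different types" - this is TRUE because Dave is a knight and Alice is a knave.
- Alice (knave) says "Uma tells the truth" - this is FALSE (a lie) because Uma is a knave.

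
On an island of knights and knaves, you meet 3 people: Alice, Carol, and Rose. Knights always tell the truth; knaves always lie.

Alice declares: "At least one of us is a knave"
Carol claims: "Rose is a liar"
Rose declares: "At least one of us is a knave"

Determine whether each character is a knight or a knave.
Alice is a knight.
Carol is a knave.
Rose is a knight.

Verification:
- Alice (knight) says "At least one of us is a knave" - this is TRUE because Carol is a knave.
- Carol (knave) says "Rose is a liar" - this is FALSE (a lie) because Rose is a knight.
- Rose (knight) says "At least one of us is a knave" - this is TRUE because Carol is a knave.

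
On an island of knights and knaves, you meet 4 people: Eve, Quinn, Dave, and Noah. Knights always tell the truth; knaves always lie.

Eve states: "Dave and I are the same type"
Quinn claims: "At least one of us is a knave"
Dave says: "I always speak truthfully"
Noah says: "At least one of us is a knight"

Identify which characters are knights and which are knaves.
Eve is a knave.
Quinn is a knight.
Dave is a knight.
Noah is a knight.

Verification:
- Eve (knave) says "Dave and I are the same type" - this is FALSE (a lie) because Eve is a knave and Dave is a knight.
- Quinn (knight) says "At least one of us is a knave" - this is TRUE because Eve is a knave.
- Dave (knight) says "I always speak truthfully" - this is TRUE because Dave is a knight.
- Noah (knight) says "At least one of us is a knight" - this is TRUE because Quinn, Dave, and Noah are knights.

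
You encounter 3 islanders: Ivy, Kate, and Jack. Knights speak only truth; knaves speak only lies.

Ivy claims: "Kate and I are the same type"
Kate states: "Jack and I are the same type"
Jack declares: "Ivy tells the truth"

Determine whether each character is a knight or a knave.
Ivy is a knight.
Kate is a knight.
Jack is a knight.

Verification:
- Ivy (knight) says "Kate and I are the same type" - this is TRUE because Ivy is a knight and Kate is a knight.
- Kate (knight) says "Jack and I are the same type" - this is TRUE because Kate is a knight and Jack is a knight.
- Jack (knight) says "Ivy tells the truth" - this is TRUE because Ivy is a knight.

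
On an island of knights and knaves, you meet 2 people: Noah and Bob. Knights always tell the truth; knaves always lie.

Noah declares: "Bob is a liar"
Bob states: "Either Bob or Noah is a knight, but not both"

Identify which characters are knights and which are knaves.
Noah is a knave.
Bob is a knight.

Verification:
- Noah (knave) says "Bob is a liar" - this is FALSE (a lie) because Bob is a knight.
- Bob (knight) says "Either Bob or Noah is a knight, but not both" - this is TRUE because Bob is a knight and Noah is a knave.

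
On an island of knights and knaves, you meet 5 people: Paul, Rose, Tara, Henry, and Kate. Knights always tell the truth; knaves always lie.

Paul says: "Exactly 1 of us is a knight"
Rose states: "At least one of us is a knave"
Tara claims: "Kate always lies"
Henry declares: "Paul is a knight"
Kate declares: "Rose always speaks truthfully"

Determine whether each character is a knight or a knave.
Paul is a knave.
Rose is a knight.
Tara is a knave.
Henry is a knave.
Kate is a knight.

Verification:
- Paul (knave) says "Exactly 1 of us is a knight" - this is FALSE (a lie) because there are 2 knights.
- Rose (knight) says "At least one of us is a knave" - this is TRUE because Paul, Tara, and Henry are knaves.
- Tara (knave) says "Kate always lies" - this is FALSE (a lie) because Kate is a knight.
- Henry (knave) says "Paul is a knight" - this is FALSE (a lie) because Paul is a knave.
- Kate (knight) says "Rose always speaks truthfully" - this is TRUE because Rose is a knight.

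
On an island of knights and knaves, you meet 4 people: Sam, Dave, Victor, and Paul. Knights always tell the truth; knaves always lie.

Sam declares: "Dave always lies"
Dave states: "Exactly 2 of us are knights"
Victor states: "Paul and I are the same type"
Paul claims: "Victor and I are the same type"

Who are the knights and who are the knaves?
Sam is a knight.
Dave is a knave.
Victor is a knight.
Paul is a knight.

Verification:
- Sam (knight) says "Dave always lies" - this is TRUE because Dave is a knave.
- Dave (knave) says "Exactly 2 of us are knights" - this is FALSE (a lie) because there are 3 knights.
- Victor (knight) says "Paul and I are the same type" - this is TRUE because Victor is a knight and Paul is a knight.
- Paul (knight) says "Victor and I are the same type" - this is TRUE because Paul is a knight and Victor is a knight.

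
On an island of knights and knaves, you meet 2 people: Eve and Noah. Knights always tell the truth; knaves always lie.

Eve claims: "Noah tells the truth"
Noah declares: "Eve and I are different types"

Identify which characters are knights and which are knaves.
Eve is a knave.
Noah is a knave.

Verification:
- Eve (knave) says "Noah tells the truth" - this is FALSE (a lie) because Noah is a knave.
- Noah (knave) says "Eve and I are different types" - this is FALSE (a lie) because Noah is a knave and Eve is a knave.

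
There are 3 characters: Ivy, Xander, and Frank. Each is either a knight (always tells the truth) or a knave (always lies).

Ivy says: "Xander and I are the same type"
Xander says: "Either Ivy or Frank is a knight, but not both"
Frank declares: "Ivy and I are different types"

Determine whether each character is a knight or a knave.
Ivy is a knave.
Xander is a knight.
Frank is a knight.

Verification:
- Ivy (knave) says "Xander and I are the same type" - this is FALSE (a lie) because Ivy is a knave and Xander is a knight.
- Xander (knight) says "Either Ivy or Frank is a knight, but not both" - this is TRUE because Ivy is a knave and Frank is a knight.
- Frank (knight) says "Ivy and I are different types" - this is TRUE because Frank is a knight and Ivy is a knave.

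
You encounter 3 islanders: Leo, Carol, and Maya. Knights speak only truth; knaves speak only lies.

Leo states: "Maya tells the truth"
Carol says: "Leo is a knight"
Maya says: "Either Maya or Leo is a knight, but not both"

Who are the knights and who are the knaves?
Leo is a knave.
Carol is a knave.
Maya is a knave.

Verification:
- Leo (knave) says "Maya tells the truth" - this is FALSE (a lie) because Maya is a knave.
- Carol (knave) says "Leo is a knight" - this is FALSE (a lie) because Leo is a knave.
- Maya (knave) says "Either Maya or Leo is a knight, but not both" - this is FALSE (a lie) because Maya is a knave and Leo is a knave.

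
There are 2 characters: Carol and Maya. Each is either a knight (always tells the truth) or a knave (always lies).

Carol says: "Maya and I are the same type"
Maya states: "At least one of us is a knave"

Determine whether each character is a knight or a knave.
Carol is a knave.
Maya is a knight.

Verification:
- Carol (knave) says "Maya and I are the same type" - this is FALSE (a lie) because Carol is a knave and Maya is a knight.
- Maya (knight) says "At least one of us is a knave" - this is TRUE because Carol is a knave.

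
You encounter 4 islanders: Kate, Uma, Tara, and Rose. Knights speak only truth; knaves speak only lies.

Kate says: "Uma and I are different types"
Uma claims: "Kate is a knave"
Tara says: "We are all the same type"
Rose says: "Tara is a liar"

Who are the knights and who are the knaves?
Kate is a knight.
Uma is a knave.
Tara is a knave.
Rose is a knight.

Verification:
- Kate (knight) says "Uma and I are different types" - this is TRUE because Kate is a knight and Uma is a knave.
- Uma (knave) says "Kate is a knave" - this is FALSE (a lie) because Kate is a knight.
- Tara (knave) says "We are all the same type" - this is FALSE (a lie) because Kate and Rose are knights and Uma and Tara are knaves.
- Rose (knight) says "Tara is a liar" - this is TRUE because Tara is a knave.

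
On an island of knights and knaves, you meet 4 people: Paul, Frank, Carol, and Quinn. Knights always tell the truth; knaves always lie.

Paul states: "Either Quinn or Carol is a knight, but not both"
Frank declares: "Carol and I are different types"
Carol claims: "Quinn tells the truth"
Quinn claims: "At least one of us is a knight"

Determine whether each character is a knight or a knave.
Paul is a knave.
Frank is a knave.
Carol is a knave.
Quinn is a knave.

Verification:
- Paul (knave) says "Either Quinn or Carol is a knight, but not both" - this is FALSE (a lie) because Quinn is a knave and Carol is a knave.
- Frank (knave) says "Carol and I are different types" - this is FALSE (a lie) because Frank is a knave and Carol is a knave.
- Carol (knave) says "Quinn tells the truth" - this is FALSE (a lie) because Quinn is a knave.
- Quinn (knave) says "At least one of us is a knight" - this is FALSE (a lie) because no one is a knight.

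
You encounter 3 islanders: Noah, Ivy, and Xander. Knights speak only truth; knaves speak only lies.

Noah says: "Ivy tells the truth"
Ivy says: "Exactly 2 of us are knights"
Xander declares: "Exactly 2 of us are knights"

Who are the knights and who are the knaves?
Noah is a knave.
Ivy is a knave.
Xander is a knave.

Verification:
- Noah (knave) says "Ivy tells the truth" - this is FALSE (a lie) because Ivy is a knave.
- Ivy (knave) says "Exactly 2 of us are knights" - this is FALSE (a lie) because there are 0 knights.
- Xander (knave) says "Exactly 2 of us are knights" - this is FALSE (a lie) because there are 0 knights.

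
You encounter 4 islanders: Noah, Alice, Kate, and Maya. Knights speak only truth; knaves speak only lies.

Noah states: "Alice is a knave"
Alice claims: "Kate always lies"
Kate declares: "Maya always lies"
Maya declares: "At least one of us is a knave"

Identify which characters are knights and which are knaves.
Noah is a knave.
Alice is a knight.
Kate is a knave.
Maya is a knight.

Verification:
- Noah (knave) says "Alice is a knave" - this is FALSE (a lie) because Alice is a knight.
- Alice (knight) says "Kate always lies" - this is TRUE because Kate is a knave.
- Kate (knave) says "Maya always lies" - this is FALSE (a lie) because Maya is a knight.
- Maya (knight) says "At least one of us is a knave" - this is TRUE because Noah and Kate are knaves.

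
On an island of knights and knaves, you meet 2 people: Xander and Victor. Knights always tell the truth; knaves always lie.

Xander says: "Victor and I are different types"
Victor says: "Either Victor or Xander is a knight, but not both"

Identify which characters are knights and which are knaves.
Xander is a knave.
Victor is a knave.

Verification:
- Xander (knave) says "Victor and I are different types" - this is FALSE (a lie) because Xander is a knave and Victor is a knave.
- Victor (knave) says "Either Victor or Xander is a knight, but not both" - this is FALSE (a lie) because Victor is a knave and Xander is a knave.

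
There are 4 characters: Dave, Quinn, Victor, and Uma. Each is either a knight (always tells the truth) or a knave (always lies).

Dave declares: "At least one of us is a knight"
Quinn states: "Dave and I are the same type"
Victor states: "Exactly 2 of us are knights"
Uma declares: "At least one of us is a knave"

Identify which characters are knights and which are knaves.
Dave is a knight.
Quinn is a knight.
Victor is a knave.
Uma is a knight.

Verification:
- Dave (knight) says "At least one of us is a knight" - this is TRUE because Dave, Quinn, and Uma are knights.
- Quinn (knight) says "Dave and I are the same type" - this is TRUE because Quinn is a knight and Dave is a knight.
- Victor (knave) says "Exactly 2 of us are knights" - this is FALSE (a lie) because there are 3 knights.
- Uma (knight) says "At least one of us is a knave" - this is TRUE because Victor is a knave.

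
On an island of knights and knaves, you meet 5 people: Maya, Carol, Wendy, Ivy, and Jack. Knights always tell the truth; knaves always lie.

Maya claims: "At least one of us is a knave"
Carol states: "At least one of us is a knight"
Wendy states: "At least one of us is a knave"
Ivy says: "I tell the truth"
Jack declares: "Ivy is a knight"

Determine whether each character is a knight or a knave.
Maya is a knight.
Carol is a knight.
Wendy is a knight.
Ivy is a knave.
Jack is a knave.

Verification:
- Maya (knight) says "At least one of us is a knave" - this is TRUE because Ivy and Jack are knaves.
- Carol (knight) says "At least one of us is a knight" - this is TRUE because Maya, Carol, and Wendy are knights.
- Wendy (knight) says "At least one of us is a knave" - this is TRUE because Ivy and Jack are knaves.
- Ivy (knave) says "I tell the truth" - this is FALSE (a lie) because Ivy is a knave.
- Jack (knave) says "Ivy is a knight" - this is FALSE (a lie) because Ivy is a knave.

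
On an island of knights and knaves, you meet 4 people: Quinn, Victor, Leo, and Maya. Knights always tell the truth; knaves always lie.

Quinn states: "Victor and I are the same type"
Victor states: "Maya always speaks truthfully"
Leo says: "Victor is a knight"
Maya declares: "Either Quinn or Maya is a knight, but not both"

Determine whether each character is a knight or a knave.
Quinn is a knave.
Victor is a knight.
Leo is a knight.
Maya is a knight.

Verification:
- Quinn (knave) says "Victor and I are the same type" - this is FALSE (a lie) because Quinn is a knave and Victor is a knight.
- Victor (knight) says "Maya always speaks truthfully" - this is TRUE because Maya is a knight.
- Leo (knight) says "Victor is a knight" - this is TRUE because Victor is a knight.
- Maya (knight) says "Either Quinn or Maya is a knight, but not both" - this is TRUE because Quinn is a knave and Maya is a knight.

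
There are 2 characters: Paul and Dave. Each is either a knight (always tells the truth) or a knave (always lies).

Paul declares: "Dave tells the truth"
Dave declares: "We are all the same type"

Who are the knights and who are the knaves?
Paul is a knight.
Dave is a knight.

Verification:
- Paul (knight) says "Dave tells the truth" - this is TRUE because Dave is a knight.
- Dave (knight) says "We are all the same type" - this is TRUE because Paul and Dave are knights.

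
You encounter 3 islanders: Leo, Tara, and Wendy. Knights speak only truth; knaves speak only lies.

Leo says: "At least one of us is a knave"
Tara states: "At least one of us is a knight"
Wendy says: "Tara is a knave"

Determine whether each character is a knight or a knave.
Leo is a knight.
Tara is a knight.
Wendy is a knave.

Verification:
- Leo (knight) says "At least one of us is a knave" - this is TRUE because Wendy is a knave.
- Tara (knight) says "At least one of us is a knight" - this is TRUE because Leo and Tara are knights.
- Wendy (knave) says "Tara is a knave" - this is FALSE (a lie) because Tara is a knight.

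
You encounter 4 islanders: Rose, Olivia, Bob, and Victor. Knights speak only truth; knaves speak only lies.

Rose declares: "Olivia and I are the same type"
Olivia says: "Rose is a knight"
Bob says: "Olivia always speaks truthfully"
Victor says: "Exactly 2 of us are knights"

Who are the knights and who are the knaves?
Rose is a knight.
Olivia is a knight.
Bob is a knight.
Victor is a knave.

Verification:
- Rose (knight) says "Olivia and I are the same type" - this is TRUE because Rose is a knight and Olivia is a knight.
- Olivia (knight) says "Rose is a knight" - this is TRUE because Rose is a knight.
- Bob (knight) says "Olivia always speaks truthfully" - this is TRUE because Olivia is a knight.
- Victor (knave) says "Exactly 2 of us are knights" - this is FALSE (a lie) because there are 3 knights.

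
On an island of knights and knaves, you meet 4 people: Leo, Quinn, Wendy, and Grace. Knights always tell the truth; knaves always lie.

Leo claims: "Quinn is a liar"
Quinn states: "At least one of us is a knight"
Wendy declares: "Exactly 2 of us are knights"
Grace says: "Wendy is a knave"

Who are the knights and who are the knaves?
Leo is a knave.
Quinn is a knight.
Wendy is a knight.
Grace is a knave.

Verification:
- Leo (knave) says "Quinn is a liar" - this is FALSE (a lie) because Quinn is a knight.
- Quinn (knight) says "At least one of us is a knight" - this is TRUE because Quinn and Wendy are knights.
- Wendy (knight) says "Exactly 2 of us are knights" - this is TRUE because there are 2 knights.
- Grace (knave) says "Wendy is a knave" - this is FALSE (a lie) because Wendy is a knight.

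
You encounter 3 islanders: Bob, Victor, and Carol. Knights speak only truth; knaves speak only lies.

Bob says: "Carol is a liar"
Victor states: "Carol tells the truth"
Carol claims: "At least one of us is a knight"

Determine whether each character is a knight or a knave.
Bob is a knave.
Victor is a knight.
Carol is a knight.

Verification:
- Bob (knave) says "Carol is a liar" - this is FALSE (a lie) because Carol is a knight.
- Victor (knight) says "Carol tells the truth" - this is TRUE because Carol is a knight.
- Carol (knight) says "At least one of us is a knight" - this is TRUE because Victor and Carol are knights.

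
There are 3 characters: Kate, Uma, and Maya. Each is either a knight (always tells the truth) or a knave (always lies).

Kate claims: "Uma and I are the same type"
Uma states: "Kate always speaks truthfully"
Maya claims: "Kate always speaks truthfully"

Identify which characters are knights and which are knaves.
Kate is a knight.
Uma is a knight.
Maya is a knight.

Verification:
- Kate (knight) says "Uma and I are the same type" - this is TRUE because Kate is a knight and Uma is a knight.
- Uma (knight) says "Kate always speaks truthfully" - this is TRUE because Kate is a knight.
- Maya (knight) says "Kate always speaks truthfully" - this is TRUE because Kate is a knight.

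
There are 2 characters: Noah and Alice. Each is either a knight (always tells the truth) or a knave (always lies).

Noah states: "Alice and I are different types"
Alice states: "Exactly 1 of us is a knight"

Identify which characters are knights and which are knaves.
Noah is a knave.
Alice is a knave.

Verification:
- Noah (knave) says "Alice and I are different types" - this is FALSE (a lie) because Noah is a knave and Alice is a knave.
- Alice (knave) says "Exactly 1 of us is a knight" - this is FALSE (a lie) because there are 0 knights.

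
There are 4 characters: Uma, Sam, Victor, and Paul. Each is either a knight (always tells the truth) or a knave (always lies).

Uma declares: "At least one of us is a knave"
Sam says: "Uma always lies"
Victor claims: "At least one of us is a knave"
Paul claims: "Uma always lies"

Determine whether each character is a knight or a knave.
Uma is a knight.
Sam is a knave.
Victor is a knight.
Paul is a knave.

Verification:
- Uma (knight) says "At least one of us is a knave" - this is TRUE because Sam and Paul are knaves.
- Sam (knave) says "Uma always lies" - this is FALSE (a lie) because Uma is a knight.
- Victor (knight) says "At least one of us is a knave" - this is TRUE because Sam and Paul are knaves.
- Paul (knave) says "Uma always lies" - this is FALSE (a lie) because Uma is a knight.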